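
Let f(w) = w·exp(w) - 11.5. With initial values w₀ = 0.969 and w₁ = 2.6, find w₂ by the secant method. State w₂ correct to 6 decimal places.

f(w_0) = -8.946387, f(w_1) = 23.505719
w_2 = 2.600000 - (23.505719)·(2.600000 - 0.969000)/(23.505719 - (-8.946387)) = 1.418634; f(w_2) = -5.638956

1.418634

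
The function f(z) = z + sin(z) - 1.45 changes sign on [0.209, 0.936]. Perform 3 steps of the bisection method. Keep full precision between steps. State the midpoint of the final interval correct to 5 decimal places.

f(0.209000) = -1.033518, f(0.936000) = 0.291192 (opposite signs)
step 1: m = 0.572500, f(m) = -0.335765 < 0 → root in [0.572500, 0.936000]
step 2: m = 0.754250, f(m) = -0.011008 < 0 → root in [0.754250, 0.936000]
step 3: m = 0.845125, f(m) = 0.143179 > 0 → root in [0.754250, 0.845125]
Midpoint of [0.754250, 0.845125] = 0.799688

0.79969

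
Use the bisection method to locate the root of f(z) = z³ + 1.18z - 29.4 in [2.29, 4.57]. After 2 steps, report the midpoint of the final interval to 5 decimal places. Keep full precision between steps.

f(2.290000) = -14.688811, f(4.570000) = 71.436593 (opposite signs)
step 1: m = 3.430000, f(m) = 15.001007 > 0 → root in [2.290000, 3.430000]
step 2: m = 2.860000, f(m) = -2.631544 < 0 → root in [2.860000, 3.430000]
Midpoint of [2.860000, 3.430000] = 3.145000

3.14500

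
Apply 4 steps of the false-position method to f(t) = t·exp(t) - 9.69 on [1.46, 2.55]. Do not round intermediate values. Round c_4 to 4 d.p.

f(1.460000) = -3.403299, f(2.550000) = 22.968115
step 1: c = 1.600667, f(c) = -1.756551 < 0 → new bracket [1.600667, 2.550000]
step 2: c = 1.668112, f(c) = -0.845421 < 0 → new bracket [1.668112, 2.550000]
step 3: c = 1.699421, f(c) = -0.392848 < 0 → new bracket [1.699421, 2.550000]
step 4: c = 1.713724, f(c) = -0.179529 < 0 → new bracket [1.713724, 2.550000]

1.7137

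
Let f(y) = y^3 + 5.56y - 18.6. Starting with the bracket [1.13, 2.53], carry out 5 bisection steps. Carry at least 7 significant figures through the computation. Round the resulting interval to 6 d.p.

[1.961250, 2.005000]

f(1.130000) = -10.874303, f(2.530000) = 11.661077 (opposite signs)
step 1: m = 1.830000, f(m) = -2.296713 < 0 → root in [1.830000, 2.530000]
step 2: m = 2.180000, f(m) = 3.881032 > 0 → root in [1.830000, 2.180000]
step 3: m = 2.005000, f(m) = 0.607950 > 0 → root in [1.830000, 2.005000]
step 4: m = 1.917500, f(m) = -0.888424 < 0 → root in [1.917500, 2.005000]
step 5: m = 1.961250, f(m) = -0.151499 < 0 → root in [1.961250, 2.005000]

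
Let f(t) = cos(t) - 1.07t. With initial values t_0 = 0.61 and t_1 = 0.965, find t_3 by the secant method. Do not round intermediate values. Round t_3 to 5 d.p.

f(t_0) = 0.166948, f(t_1) = -0.463133
t_2 = 0.965000 - (-0.463133)·(0.965000 - 0.610000)/(-0.463133 - (0.166948)) = 0.704062; f(t_2) = 0.008873
t_3 = 0.704062 - (0.008873)·(0.704062 - 0.965000)/(0.008873 - (-0.463133)) = 0.708967; f(t_3) = 0.000440

0.70897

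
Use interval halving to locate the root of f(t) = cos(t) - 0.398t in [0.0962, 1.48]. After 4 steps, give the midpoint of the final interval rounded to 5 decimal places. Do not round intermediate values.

f(0.096200) = 0.957089, f(1.480000) = -0.498368 (opposite signs)
step 1: m = 0.788100, f(m) = 0.391530 > 0 → root in [0.788100, 1.480000]
step 2: m = 1.134050, f(m) = -0.028358 < 0 → root in [0.788100, 1.134050]
step 3: m = 0.961075, f(m) = 0.190131 > 0 → root in [0.961075, 1.134050]
step 4: m = 1.047562, f(m) = 0.082754 > 0 → root in [1.047562, 1.134050]
Midpoint of [1.047562, 1.134050] = 1.090806

1.09081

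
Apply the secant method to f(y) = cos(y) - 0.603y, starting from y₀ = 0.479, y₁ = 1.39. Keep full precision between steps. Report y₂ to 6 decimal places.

Secant update: y_(k+1) = y_k − f(y_k)·(y_k − y_(k-1))/(f(y_k) − f(y_(k-1))).
f(y_0) = 0.598619, f(y_1) = -0.658357
y_2 = 1.390000 - (-0.658357)·(1.390000 - 0.479000)/(-0.658357 - (0.598619)) = 0.912852; f(y_2) = 0.061041

0.912852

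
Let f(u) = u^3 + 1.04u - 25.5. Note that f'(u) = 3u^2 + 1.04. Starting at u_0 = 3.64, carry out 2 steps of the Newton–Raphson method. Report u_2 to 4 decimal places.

2.8342

u_0 = 3.640000: f = 26.514144, f' = 40.788800 → u_1 = 3.640000 - (26.514144)/(40.788800) = 2.989965
u_1 = 2.989965: f = 4.339526, f' = 27.859674 → u_2 = 2.989965 - (4.339526)/(27.859674) = 2.834201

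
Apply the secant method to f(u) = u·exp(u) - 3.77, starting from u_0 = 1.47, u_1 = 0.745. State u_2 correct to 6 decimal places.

1.075739

f(u_0) = 2.623376, f(u_1) = -2.200701
u_2 = 0.745000 - (-2.200701)·(0.745000 - 1.470000)/(-2.200701 - (2.623376)) = 1.075739; f(u_2) = -0.615765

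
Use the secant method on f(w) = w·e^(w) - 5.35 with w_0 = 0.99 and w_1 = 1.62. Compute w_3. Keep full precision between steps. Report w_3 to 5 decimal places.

f(w_0) = -2.685678, f(w_1) = 2.836006
w_2 = 1.620000 - (2.836006)·(1.620000 - 0.990000)/(2.836006 - (-2.685678)) = 1.296424; f(w_2) = -0.610015
w_3 = 1.296424 - (-0.610015)·(1.296424 - 1.620000)/(-0.610015 - (2.836006)) = 1.353704; f(w_3) = -0.108814

1.35370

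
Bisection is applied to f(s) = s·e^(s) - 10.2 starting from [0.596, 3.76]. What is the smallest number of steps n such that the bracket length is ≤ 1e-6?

22

Initial width b − a = 3.76 − 0.596 = 3.164000.
After n steps the width is (b−a)/2^n; need (b−a)/2^n ≤ 1e-6.
So n ≥ log₂(3.164000/1e-6) = log₂(3164000.0000) ≈ 21.5933.
Hence n = 22.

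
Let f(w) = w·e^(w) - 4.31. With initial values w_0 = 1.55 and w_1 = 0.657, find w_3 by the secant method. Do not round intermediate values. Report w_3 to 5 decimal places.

f(w_0) = 2.992779, f(w_1) = -3.042649
w_2 = 0.657000 - (-3.042649)·(0.657000 - 1.550000)/(-3.042649 - (2.992779)) = 1.107189; f(w_2) = -0.959820
w_3 = 1.107189 - (-0.959820)·(1.107189 - 0.657000)/(-0.959820 - (-3.042649)) = 1.314648; f(w_3) = 0.585012

1.31465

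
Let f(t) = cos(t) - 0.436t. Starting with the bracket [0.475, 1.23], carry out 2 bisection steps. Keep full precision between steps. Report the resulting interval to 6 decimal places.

[1.041250, 1.230000]

f(0.475000) = 0.682193, f(1.230000) = -0.202042 (opposite signs)
step 1: m = 0.852500, f(m) = 0.286413 > 0 → root in [0.852500, 1.230000]
step 2: m = 1.041250, f(m) = 0.051157 > 0 → root in [1.041250, 1.230000]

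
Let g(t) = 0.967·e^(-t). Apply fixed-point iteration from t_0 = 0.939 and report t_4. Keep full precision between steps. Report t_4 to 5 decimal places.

0.58738

t_1 = g(0.939000) = 0.378115
t_2 = g(0.378115) = 0.662542
t_3 = g(0.662542) = 0.498527
t_4 = g(0.498527) = 0.587380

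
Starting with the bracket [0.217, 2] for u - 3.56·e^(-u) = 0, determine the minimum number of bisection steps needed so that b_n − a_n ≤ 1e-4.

Initial width b − a = 2 − 0.217 = 1.783000.
After n steps the width is (b−a)/2^n; need (b−a)/2^n ≤ 1e-4.
So n ≥ log₂(1.783000/1e-4) = log₂(17830.0000) ≈ 14.1220.
Hence n = 15.

15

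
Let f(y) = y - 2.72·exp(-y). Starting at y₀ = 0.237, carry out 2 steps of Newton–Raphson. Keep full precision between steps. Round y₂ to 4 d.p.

f'(y) = 1 + 2.72·exp(-y)
y_0 = 0.237000: f = -1.909056, f' = 3.146056 → y_1 = 0.237000 - (-1.909056)/(3.146056) = 0.843809
y_1 = 0.843809: f = -0.325979, f' = 2.169788 → y_2 = 0.843809 - (-0.325979)/(2.169788) = 0.994045

0.9940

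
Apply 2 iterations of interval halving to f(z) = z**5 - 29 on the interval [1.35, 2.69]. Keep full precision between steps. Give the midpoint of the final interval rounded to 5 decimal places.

1.85250

f(1.350000) = -24.515967, f(2.690000) = 111.851475 (opposite signs)
step 1: m = 2.020000, f(m) = 4.632322 > 0 → root in [1.350000, 2.020000]
step 2: m = 1.685000, f(m) = -15.416880 < 0 → root in [1.685000, 2.020000]
Midpoint of [1.685000, 2.020000] = 1.852500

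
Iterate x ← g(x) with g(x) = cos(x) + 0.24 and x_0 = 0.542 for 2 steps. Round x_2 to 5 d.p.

x_1 = g(0.542000) = 1.096679
x_2 = g(1.096679) = 0.696554

0.69655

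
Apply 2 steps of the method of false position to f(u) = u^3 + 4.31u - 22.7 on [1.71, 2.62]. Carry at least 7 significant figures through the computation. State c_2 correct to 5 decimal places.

f(1.710000) = -10.329689, f(2.620000) = 6.576928
step 1: c = 2.265996, f(c) = -1.298255 < 0 → new bracket [2.265996, 2.620000]
step 2: c = 2.324355, f(c) = -0.124404 < 0 → new bracket [2.324355, 2.620000]

2.32436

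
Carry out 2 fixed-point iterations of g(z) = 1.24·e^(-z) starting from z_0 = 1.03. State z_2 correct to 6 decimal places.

z_1 = g(1.030000) = 0.442689
z_2 = g(0.442689) = 0.796461

0.796461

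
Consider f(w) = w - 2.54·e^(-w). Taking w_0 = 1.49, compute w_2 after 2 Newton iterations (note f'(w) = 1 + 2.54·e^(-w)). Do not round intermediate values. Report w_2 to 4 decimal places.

w_0 = 1.490000: f = 0.917553, f' = 1.572447 → w_1 = 1.490000 - (0.917553)/(1.572447) = 0.906480
w_1 = 0.906480: f = -0.119536, f' = 2.026016 → w_2 = 0.906480 - (-0.119536)/(2.026016) = 0.965481

0.9655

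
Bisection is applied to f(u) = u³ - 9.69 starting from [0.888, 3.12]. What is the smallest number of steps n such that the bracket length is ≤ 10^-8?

28

Initial width b − a = 3.12 − 0.888 = 2.232000.
After n steps the width is (b−a)/2^n; need (b−a)/2^n ≤ 10^-8.
So n ≥ log₂(2.232000/10^-8) = log₂(223200000.0000) ≈ 27.7338.
Hence n = 28.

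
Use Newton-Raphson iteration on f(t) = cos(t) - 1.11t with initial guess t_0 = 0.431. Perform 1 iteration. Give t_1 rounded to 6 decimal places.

0.712545

f'(t) = -sin(t) - 1.11
t_0 = 0.431000: f = 0.430138, f' = -1.527780 → t_1 = 0.431000 - (0.430138)/(-1.527780) = 0.712545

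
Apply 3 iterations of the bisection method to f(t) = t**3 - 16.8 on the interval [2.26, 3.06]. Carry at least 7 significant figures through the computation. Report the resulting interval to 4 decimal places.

f(2.260000) = -5.256824, f(3.060000) = 11.852616 (opposite signs)
step 1: m = 2.660000, f(m) = 2.021096 > 0 → root in [2.260000, 2.660000]
step 2: m = 2.460000, f(m) = -1.913064 < 0 → root in [2.460000, 2.660000]
step 3: m = 2.560000, f(m) = -0.022784 < 0 → root in [2.560000, 2.660000]

[2.5600, 2.6600]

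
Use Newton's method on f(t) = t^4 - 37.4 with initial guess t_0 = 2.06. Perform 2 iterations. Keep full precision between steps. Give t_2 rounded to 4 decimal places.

f'(t) = 4t^3
t_0 = 2.060000: f = -19.391859, f' = 34.967264 → t_1 = 2.060000 - (-19.391859)/(34.967264) = 2.614572
t_1 = 2.614572: f = 9.330701, f' = 71.492703 → t_2 = 2.614572 - (9.330701)/(71.492703) = 2.484059

2.4841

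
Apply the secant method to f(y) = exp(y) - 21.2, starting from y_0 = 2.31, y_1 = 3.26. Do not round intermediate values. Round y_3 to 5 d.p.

f(y_0) = -11.125575, f(y_1) = 4.849537
y_2 = 3.260000 - (4.849537)·(3.260000 - 2.310000)/(4.849537 - (-11.125575)) = 2.971610; f(y_2) = -1.676670
y_3 = 2.971610 - (-1.676670)·(2.971610 - 3.260000)/(-1.676670 - (4.849537)) = 3.045701; f(y_3) = -0.175228

3.04570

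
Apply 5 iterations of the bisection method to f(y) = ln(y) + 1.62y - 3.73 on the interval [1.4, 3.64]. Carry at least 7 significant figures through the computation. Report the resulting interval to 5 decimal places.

[1.89000, 1.96000]

f(1.400000) = -1.125528, f(3.640000) = 3.458784 (opposite signs)
step 1: m = 2.520000, f(m) = 1.276659 > 0 → root in [1.400000, 2.520000]
step 2: m = 1.960000, f(m) = 0.118144 > 0 → root in [1.400000, 1.960000]
step 3: m = 1.680000, f(m) = -0.489606 < 0 → root in [1.680000, 1.960000]
step 4: m = 1.820000, f(m) = -0.182763 < 0 → root in [1.820000, 1.960000]
step 5: m = 1.890000, f(m) = -0.031623 < 0 → root in [1.890000, 1.960000]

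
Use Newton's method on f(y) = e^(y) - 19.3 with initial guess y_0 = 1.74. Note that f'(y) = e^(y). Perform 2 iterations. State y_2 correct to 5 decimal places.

3.43871

Newton update: y ← y − f(y)/f'(y).
y_0 = 1.740000: f = -13.602657, f' = 5.697343 → y_1 = 1.740000 - (-13.602657)/(5.697343) = 4.127544
y_1 = 4.127544: f = 42.725385, f' = 62.025385 → y_2 = 4.127544 - (42.725385)/(62.025385) = 3.438707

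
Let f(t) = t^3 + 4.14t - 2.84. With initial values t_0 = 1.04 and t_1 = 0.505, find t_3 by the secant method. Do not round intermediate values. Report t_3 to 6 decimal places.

Secant update: t_(k+1) = t_k − f(t_k)·(t_k − t_(k-1))/(f(t_k) − f(t_(k-1))).
f(t_0) = 2.590464, f(t_1) = -0.620512
t_2 = 0.505000 - (-0.620512)·(0.505000 - 1.040000)/(-0.620512 - (2.590464)) = 0.608387; f(t_2) = -0.096091
t_3 = 0.608387 - (-0.096091)·(0.608387 - 0.505000)/(-0.096091 - (-0.620512)) = 0.627331; f(t_3) = 0.004034

0.627331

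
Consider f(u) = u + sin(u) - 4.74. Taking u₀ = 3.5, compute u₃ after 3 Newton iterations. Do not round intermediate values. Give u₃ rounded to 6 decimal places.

Newton update: u ← u − f(u)/f'(u).
f'(u) = 1 + cos(u)
u_0 = 3.500000: f = -1.590783, f' = 0.063543 → u_1 = 3.500000 - (-1.590783)/(0.063543) = 28.534629
u_1 = 28.534629: f = 23.537263, f' = 0.033686 → u_2 = 28.534629 - (23.537263)/(0.033686) = -670.194784
u_2 = -670.194784: f = -674.074642, f' = 0.489946 → u_3 = -670.194784 - (-674.074642)/(0.489946) = 705.619247

705.619247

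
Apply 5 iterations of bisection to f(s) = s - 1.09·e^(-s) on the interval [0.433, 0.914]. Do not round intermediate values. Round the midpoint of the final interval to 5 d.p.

f(0.433000) = -0.273931, f(0.914000) = 0.477000 (opposite signs)
step 1: m = 0.673500, f(m) = 0.117686 > 0 → root in [0.433000, 0.673500]
step 2: m = 0.553250, f(m) = -0.073585 < 0 → root in [0.553250, 0.673500]
step 3: m = 0.613375, f(m) = 0.023118 > 0 → root in [0.553250, 0.613375]
step 4: m = 0.583313, f(m) = -0.024958 < 0 → root in [0.583313, 0.613375]
step 5: m = 0.598344, f(m) = -0.000853 < 0 → root in [0.598344, 0.613375]
Midpoint of [0.598344, 0.613375] = 0.605859

0.60586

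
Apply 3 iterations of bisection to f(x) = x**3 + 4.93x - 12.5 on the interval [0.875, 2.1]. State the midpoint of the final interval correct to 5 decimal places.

1.56406

f(0.875000) = -7.516328, f(2.100000) = 7.114000 (opposite signs)
step 1: m = 1.487500, f(m) = -1.875299 < 0 → root in [1.487500, 2.100000]
step 2: m = 1.793750, f(m) = 2.114648 > 0 → root in [1.487500, 1.793750]
step 3: m = 1.640625, f(m) = 0.004270 > 0 → root in [1.487500, 1.640625]
Midpoint of [1.487500, 1.640625] = 1.564062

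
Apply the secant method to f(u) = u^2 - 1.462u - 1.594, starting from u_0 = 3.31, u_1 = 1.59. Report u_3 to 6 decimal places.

f(u_0) = 4.522880, f(u_1) = -1.390480
u_2 = 1.590000 - (-1.390480)·(1.590000 - 3.310000)/(-1.390480 - (4.522880)) = 1.994444; f(u_2) = -0.532069
u_3 = 1.994444 - (-0.532069)·(1.994444 - 1.590000)/(-0.532069 - (-1.390480)) = 2.245131; f(u_3) = 0.164233

2.245131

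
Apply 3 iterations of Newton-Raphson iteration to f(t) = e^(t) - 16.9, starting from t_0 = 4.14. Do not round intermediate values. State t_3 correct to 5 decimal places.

f'(t) = e^(t)
t_0 = 4.140000: f = 45.902821, f' = 62.802821 → t_1 = 4.140000 - (45.902821)/(62.802821) = 3.409096
t_1 = 3.409096: f = 13.337903, f' = 30.237903 → t_2 = 3.409096 - (13.337903)/(30.237903) = 2.967997
t_2 = 2.967997: f = 2.552924, f' = 19.452924 → t_3 = 2.967997 - (2.552924)/(19.452924) = 2.836761

2.83676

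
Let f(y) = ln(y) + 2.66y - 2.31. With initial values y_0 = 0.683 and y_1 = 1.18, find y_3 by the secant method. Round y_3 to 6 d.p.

f(y_0) = -0.874480, f(y_1) = 0.994314
y_2 = 1.180000 - (0.994314)·(1.180000 - 0.683000)/(0.994314 - (-0.874480)) = 0.915565; f(y_2) = 0.037190
y_3 = 0.915565 - (0.037190)·(0.915565 - 1.180000)/(0.037190 - (0.994314)) = 0.905290; f(y_3) = -0.001427

0.905290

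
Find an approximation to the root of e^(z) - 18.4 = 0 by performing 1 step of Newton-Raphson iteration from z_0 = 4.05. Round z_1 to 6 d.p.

f'(z) = e^(z)
z_0 = 4.050000: f = 38.997457, f' = 57.397457 → z_1 = 4.050000 - (38.997457)/(57.397457) = 3.370572

3.370572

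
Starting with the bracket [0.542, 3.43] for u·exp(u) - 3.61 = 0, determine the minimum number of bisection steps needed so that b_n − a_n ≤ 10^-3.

12

Initial width b − a = 3.43 − 0.542 = 2.888000.
After n steps the width is (b−a)/2^n; need (b−a)/2^n ≤ 10^-3.
So n ≥ log₂(2.888000/10^-3) = log₂(2888.0000) ≈ 11.4959.
Hence n = 12.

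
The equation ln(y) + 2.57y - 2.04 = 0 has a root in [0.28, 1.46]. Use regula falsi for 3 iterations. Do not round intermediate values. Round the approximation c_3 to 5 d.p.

0.85700

f(0.280000) = -2.593366, f(1.460000) = 2.090636
step 1: c = 0.933324, f(c) = 0.289640 > 0 → new bracket [0.280000, 0.933324]
step 2: c = 0.867688, f(c) = 0.048036 > 0 → new bracket [0.280000, 0.867688]
step 3: c = 0.857001, f(c) = 0.008175 > 0 → new bracket [0.280000, 0.857001]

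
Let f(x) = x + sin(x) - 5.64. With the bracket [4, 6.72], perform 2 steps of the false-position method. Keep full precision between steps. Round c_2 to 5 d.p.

5.94967

f(4.000000) = -2.396802, f(6.720000) = 1.503055
step 1: c = 5.671677, f(c) = -0.542426 < 0 → new bracket [5.671677, 6.720000]
step 2: c = 5.949674, f(c) = -0.017689 < 0 → new bracket [5.949674, 6.720000]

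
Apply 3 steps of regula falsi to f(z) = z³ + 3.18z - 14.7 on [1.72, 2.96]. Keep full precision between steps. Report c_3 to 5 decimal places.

False-position update: c = (a·f(b) − b·f(a))/(f(b) − f(a)); replace the endpoint whose sign matches f(c).
f(1.720000) = -4.141952, f(2.960000) = 20.647136
step 1: c = 1.927189, f(c) = -1.413852 < 0 → new bracket [1.927189, 2.960000]
step 2: c = 1.993380, f(c) = -0.440230 < 0 → new bracket [1.993380, 2.960000]
step 3: c = 2.013560, f(c) = -0.133060 < 0 → new bracket [2.013560, 2.960000]

2.01356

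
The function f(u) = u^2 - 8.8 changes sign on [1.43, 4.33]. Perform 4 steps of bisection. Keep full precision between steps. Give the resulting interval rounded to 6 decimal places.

f(1.430000) = -6.755100, f(4.330000) = 9.948900 (opposite signs)
step 1: m = 2.880000, f(m) = -0.505600 < 0 → root in [2.880000, 4.330000]
step 2: m = 3.605000, f(m) = 4.196025 > 0 → root in [2.880000, 3.605000]
step 3: m = 3.242500, f(m) = 1.713806 > 0 → root in [2.880000, 3.242500]
step 4: m = 3.061250, f(m) = 0.571252 > 0 → root in [2.880000, 3.061250]

[2.880000, 3.061250]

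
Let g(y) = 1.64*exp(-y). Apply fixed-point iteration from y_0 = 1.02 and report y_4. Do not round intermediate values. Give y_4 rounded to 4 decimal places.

y_1 = g(1.020000) = 0.591376
y_2 = g(0.591376) = 0.907847
y_3 = g(0.907847) = 0.661563
y_4 = g(0.661563) = 0.846313

0.8463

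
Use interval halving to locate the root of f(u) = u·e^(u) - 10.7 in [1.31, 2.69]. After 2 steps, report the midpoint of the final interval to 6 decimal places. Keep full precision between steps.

f(1.310000) = -5.844912, f(2.690000) = 28.928208 (opposite signs)
step 1: m = 2.000000, f(m) = 4.078112 > 0 → root in [1.310000, 2.000000]
step 2: m = 1.655000, f(m) = -2.039253 < 0 → root in [1.655000, 2.000000]
Midpoint of [1.655000, 2.000000] = 1.827500

1.827500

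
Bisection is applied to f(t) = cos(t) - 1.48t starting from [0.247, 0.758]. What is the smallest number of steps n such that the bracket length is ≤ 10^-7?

Initial width b − a = 0.758 − 0.247 = 0.511000.
After n steps the width is (b−a)/2^n; need (b−a)/2^n ≤ 10^-7.
So n ≥ log₂(0.511000/10^-7) = log₂(5110000.0000) ≈ 22.2849.
Hence n = 23.

23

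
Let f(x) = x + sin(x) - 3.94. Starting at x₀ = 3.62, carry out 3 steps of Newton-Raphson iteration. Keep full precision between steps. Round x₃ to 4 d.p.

2.2531

f'(x) = 1 + cos(x)
x_0 = 3.620000: f = -0.780366, f' = 0.112271 → x_1 = 3.620000 - (-0.780366)/(0.112271) = 10.570750
x_1 = 10.570750: f = 5.719639, f' = 0.587839 → x_2 = 10.570750 - (5.719639)/(0.587839) = 0.840816
x_2 = 0.840816: f = -2.353997, f' = 1.666855 → x_3 = 0.840816 - (-2.353997)/(1.666855) = 2.253054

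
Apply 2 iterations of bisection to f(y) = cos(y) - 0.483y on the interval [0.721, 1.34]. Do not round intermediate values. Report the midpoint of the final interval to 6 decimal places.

1.107875

f(0.721000) = 0.402903, f(1.340000) = -0.418467 (opposite signs)
step 1: m = 1.030500, f(m) = 0.016659 > 0 → root in [1.030500, 1.340000]
step 2: m = 1.185250, f(m) = -0.196410 < 0 → root in [1.030500, 1.185250]
Midpoint of [1.030500, 1.185250] = 1.107875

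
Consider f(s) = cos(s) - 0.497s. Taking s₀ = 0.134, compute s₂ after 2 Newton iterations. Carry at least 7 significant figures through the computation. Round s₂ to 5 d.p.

1.04914

f'(s) = -sin(s) - 0.497
s_0 = 0.134000: f = 0.924437, f' = -0.630599 → s_1 = 0.134000 - (0.924437)/(-0.630599) = 1.599966
s_1 = 1.599966: f = -0.824349, f' = -1.496575 → s_2 = 1.599966 - (-0.824349)/(-1.496575) = 1.049142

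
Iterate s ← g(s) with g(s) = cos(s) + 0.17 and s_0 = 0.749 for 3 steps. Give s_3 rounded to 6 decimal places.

0.874022

s_1 = g(0.749000) = 0.902370
s_2 = g(0.902370) = 0.789752
s_3 = g(0.789752) = 0.874022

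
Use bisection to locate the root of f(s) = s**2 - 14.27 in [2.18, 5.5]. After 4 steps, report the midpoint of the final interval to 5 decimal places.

3.73625

f(2.180000) = -9.517600, f(5.500000) = 15.980000 (opposite signs)
step 1: m = 3.840000, f(m) = 0.475600 > 0 → root in [2.180000, 3.840000]
step 2: m = 3.010000, f(m) = -5.209900 < 0 → root in [3.010000, 3.840000]
step 3: m = 3.425000, f(m) = -2.539375 < 0 → root in [3.425000, 3.840000]
step 4: m = 3.632500, f(m) = -1.074944 < 0 → root in [3.632500, 3.840000]
Midpoint of [3.632500, 3.840000] = 3.736250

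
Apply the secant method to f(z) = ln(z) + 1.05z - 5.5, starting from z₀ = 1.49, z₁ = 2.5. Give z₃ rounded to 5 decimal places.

3.92534

Secant update: z_(k+1) = z_k − f(z_k)·(z_k − z_(k-1))/(f(z_k) − f(z_(k-1))).
f(z_0) = -3.536724, f(z_1) = -1.958709
z_2 = 2.500000 - (-1.958709)·(2.500000 - 1.490000)/(-1.958709 - (-3.536724)) = 3.753662; f(z_2) = -0.235923
z_3 = 3.753662 - (-0.235923)·(3.753662 - 2.500000)/(-0.235923 - (-1.958709)) = 3.925342; f(z_3) = -0.010938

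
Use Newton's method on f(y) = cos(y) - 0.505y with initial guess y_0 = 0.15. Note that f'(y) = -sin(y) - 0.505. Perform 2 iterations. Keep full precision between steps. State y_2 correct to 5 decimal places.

1.04361

Newton update: y ← y − f(y)/f'(y).
y_0 = 0.150000: f = 0.913021, f' = -0.654438 → y_1 = 0.150000 - (0.913021)/(-0.654438) = 1.545122
y_1 = 1.545122: f = -0.754615, f' = -1.504670 → y_2 = 1.545122 - (-0.754615)/(-1.504670) = 1.043607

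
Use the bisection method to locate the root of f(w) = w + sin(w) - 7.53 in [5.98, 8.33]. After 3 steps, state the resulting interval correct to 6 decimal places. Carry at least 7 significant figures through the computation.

f(5.980000) = -1.848562, f(8.330000) = 1.688827 (opposite signs)
step 1: m = 7.155000, f(m) = 0.390498 > 0 → root in [5.980000, 7.155000]
step 2: m = 6.567500, f(m) = -0.682000 < 0 → root in [6.567500, 7.155000]
step 3: m = 6.861250, f(m) = -0.122346 < 0 → root in [6.861250, 7.155000]

[6.861250, 7.155000]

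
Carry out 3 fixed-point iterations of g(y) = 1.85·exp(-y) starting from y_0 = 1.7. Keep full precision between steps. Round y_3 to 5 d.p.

0.49447

y_1 = g(1.700000) = 0.337965
y_2 = g(0.337965) = 1.319458
y_3 = g(1.319458) = 0.494468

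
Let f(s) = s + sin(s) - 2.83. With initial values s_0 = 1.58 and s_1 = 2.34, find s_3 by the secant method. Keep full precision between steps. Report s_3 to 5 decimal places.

f(s_0) = -0.250042, f(s_1) = 0.228465
s_2 = 2.340000 - (0.228465)·(2.340000 - 1.580000)/(0.228465 - (-0.250042)) = 1.977136; f(s_2) = 0.065709
s_3 = 1.977136 - (0.065709)·(1.977136 - 2.340000)/(0.065709 - (0.228465)) = 1.830636; f(s_3) = -0.032933

1.83064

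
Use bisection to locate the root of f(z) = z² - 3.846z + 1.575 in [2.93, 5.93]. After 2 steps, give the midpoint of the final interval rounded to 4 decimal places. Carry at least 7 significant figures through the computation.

f(2.930000) = -1.108880, f(5.930000) = 13.933120 (opposite signs)
step 1: m = 4.430000, f(m) = 4.162120 > 0 → root in [2.930000, 4.430000]
step 2: m = 3.680000, f(m) = 0.964120 > 0 → root in [2.930000, 3.680000]
Midpoint of [2.930000, 3.680000] = 3.305000

3.3050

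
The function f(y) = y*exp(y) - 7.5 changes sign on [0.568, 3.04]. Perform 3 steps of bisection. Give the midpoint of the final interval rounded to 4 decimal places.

f(0.568000) = -6.497631, f(3.040000) = 56.051939 (opposite signs)
step 1: m = 1.804000, f(m) = 3.457306 > 0 → root in [0.568000, 1.804000]
step 2: m = 1.186000, f(m) = -3.617084 < 0 → root in [1.186000, 1.804000]
step 3: m = 1.495000, f(m) = -0.833292 < 0 → root in [1.495000, 1.804000]
Midpoint of [1.495000, 1.804000] = 1.649500

1.6495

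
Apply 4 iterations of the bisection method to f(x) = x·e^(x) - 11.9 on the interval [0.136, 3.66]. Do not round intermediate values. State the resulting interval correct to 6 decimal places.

[1.677750, 1.898000]

f(0.136000) = -11.744187, f(3.660000) = 130.332515 (opposite signs)
step 1: m = 1.898000, f(m) = 0.764473 > 0 → root in [0.136000, 1.898000]
step 2: m = 1.017000, f(m) = -9.088109 < 0 → root in [1.017000, 1.898000]
step 3: m = 1.457500, f(m) = -5.639734 < 0 → root in [1.457500, 1.898000]
step 4: m = 1.677750, f(m) = -2.918170 < 0 → root in [1.677750, 1.898000]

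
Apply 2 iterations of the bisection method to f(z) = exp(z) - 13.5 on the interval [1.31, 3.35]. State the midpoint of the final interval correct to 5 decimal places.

f(1.310000) = -9.793826, f(3.350000) = 15.002734 (opposite signs)
step 1: m = 2.330000, f(m) = -3.222058 < 0 → root in [2.330000, 3.350000]
step 2: m = 2.840000, f(m) = 3.615766 > 0 → root in [2.330000, 2.840000]
Midpoint of [2.330000, 2.840000] = 2.585000

2.58500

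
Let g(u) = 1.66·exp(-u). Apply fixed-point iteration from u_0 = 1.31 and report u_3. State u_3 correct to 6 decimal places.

0.574722

u_1 = g(1.310000) = 0.447901
u_2 = g(0.447901) = 1.060686
u_3 = g(1.060686) = 0.574722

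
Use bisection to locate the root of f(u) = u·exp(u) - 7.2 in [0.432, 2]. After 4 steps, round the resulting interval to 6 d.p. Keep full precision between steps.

[1.510000, 1.608000]

f(0.432000) = -6.534575, f(2.000000) = 7.578112 (opposite signs)
step 1: m = 1.216000, f(m) = -3.097622 < 0 → root in [1.216000, 2.000000]
step 2: m = 1.608000, f(m) = 0.828447 > 0 → root in [1.216000, 1.608000]
step 3: m = 1.412000, f(m) = -1.404932 < 0 → root in [1.412000, 1.608000]
step 4: m = 1.510000, f(m) = -0.364637 < 0 → root in [1.510000, 1.608000]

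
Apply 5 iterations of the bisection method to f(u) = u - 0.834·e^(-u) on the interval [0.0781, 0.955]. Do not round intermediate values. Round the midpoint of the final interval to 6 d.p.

f(0.078100) = -0.693243, f(0.955000) = 0.634067 (opposite signs)
step 1: m = 0.516550, f(m) = 0.019006 > 0 → root in [0.078100, 0.516550]
step 2: m = 0.297325, f(m) = -0.322172 < 0 → root in [0.297325, 0.516550]
step 3: m = 0.406937, f(m) = -0.148244 < 0 → root in [0.406937, 0.516550]
step 4: m = 0.461744, f(m) = -0.063830 < 0 → root in [0.461744, 0.516550]
step 5: m = 0.489147, f(m) = -0.022220 < 0 → root in [0.489147, 0.516550]
Midpoint of [0.489147, 0.516550] = 0.502848

0.502848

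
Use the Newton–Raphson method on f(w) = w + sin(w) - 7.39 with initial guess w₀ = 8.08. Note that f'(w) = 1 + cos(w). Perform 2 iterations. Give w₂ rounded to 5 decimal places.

6.86093

Newton update: w ← w − f(w)/f'(w).
w_0 = 8.080000: f = 1.664566, f' = 0.775901 → w_1 = 8.080000 - (1.664566)/(0.775901) = 5.934667
w_1 = 5.934667: f = -1.796839, f' = 1.939880 → w_2 = 5.934667 - (-1.796839)/(1.939880) = 6.860930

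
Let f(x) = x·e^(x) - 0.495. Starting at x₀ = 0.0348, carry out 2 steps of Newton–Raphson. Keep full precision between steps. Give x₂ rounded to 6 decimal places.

0.359508

f'(x) = (x + 1)·e^(x)
x_0 = 0.034800: f = -0.458968, f' = 1.071445 → x_1 = 0.034800 - (-0.458968)/(1.071445) = 0.463163
x_1 = 0.463163: f = 0.241009, f' = 2.325102 → x_2 = 0.463163 - (0.241009)/(2.325102) = 0.359508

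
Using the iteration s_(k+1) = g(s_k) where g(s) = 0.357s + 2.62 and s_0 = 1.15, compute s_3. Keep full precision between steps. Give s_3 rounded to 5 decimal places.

s_1 = g(1.150000) = 3.030550
s_2 = g(3.030550) = 3.701906
s_3 = g(3.701906) = 3.941581

3.94158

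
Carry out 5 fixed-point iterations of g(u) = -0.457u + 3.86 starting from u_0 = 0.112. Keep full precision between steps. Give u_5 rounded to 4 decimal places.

u_1 = g(0.112000) = 3.808816
u_2 = g(3.808816) = 2.119371
u_3 = g(2.119371) = 2.891447
u_4 = g(2.891447) = 2.538609
u_5 = g(2.538609) = 2.699856

2.6999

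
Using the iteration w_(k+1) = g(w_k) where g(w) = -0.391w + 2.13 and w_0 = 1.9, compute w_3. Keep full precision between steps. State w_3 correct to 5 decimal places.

w_1 = g(1.900000) = 1.387100
w_2 = g(1.387100) = 1.587644
w_3 = g(1.587644) = 1.509231

1.50923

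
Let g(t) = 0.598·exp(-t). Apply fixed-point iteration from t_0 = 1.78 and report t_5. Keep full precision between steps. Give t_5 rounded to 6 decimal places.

t_1 = g(1.780000) = 0.100846
t_2 = g(0.100846) = 0.540635
t_3 = g(0.540635) = 0.348262
t_4 = g(0.348262) = 0.422136
t_5 = g(0.422136) = 0.392075

0.392075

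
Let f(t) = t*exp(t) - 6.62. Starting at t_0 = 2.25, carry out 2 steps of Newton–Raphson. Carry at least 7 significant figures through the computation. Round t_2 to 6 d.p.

1.538843

f'(t) = (t+1)*exp(t)
t_0 = 2.250000: f = 14.727406, f' = 30.835141 → t_1 = 2.250000 - (14.727406)/(30.835141) = 1.772382
t_1 = 1.772382: f = 3.810217, f' = 16.315074 → t_2 = 1.772382 - (3.810217)/(16.315074) = 1.538843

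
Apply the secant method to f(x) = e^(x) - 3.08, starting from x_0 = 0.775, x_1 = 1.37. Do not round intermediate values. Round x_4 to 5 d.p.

1.12504

f(x_0) = -0.909408, f(x_1) = 0.855351
x_2 = 1.370000 - (0.855351)·(1.370000 - 0.775000)/(0.855351 - (-0.909408)) = 1.081613; f(x_2) = -0.130567
x_3 = 1.081613 - (-0.130567)·(1.081613 - 1.370000)/(-0.130567 - (0.855351)) = 1.119805; f(x_3) = -0.015745
x_4 = 1.119805 - (-0.015745)·(1.119805 - 1.081613)/(-0.015745 - (-0.130567)) = 1.125041; f(x_4) = 0.000345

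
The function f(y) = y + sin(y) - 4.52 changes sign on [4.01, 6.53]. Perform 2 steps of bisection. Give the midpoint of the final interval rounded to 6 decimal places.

f(4.010000) = -1.273301, f(6.530000) = 2.254316 (opposite signs)
step 1: m = 5.270000, f(m) = -0.098522 < 0 → root in [5.270000, 6.530000]
step 2: m = 5.900000, f(m) = 1.006123 > 0 → root in [5.270000, 5.900000]
Midpoint of [5.270000, 5.900000] = 5.585000

5.585000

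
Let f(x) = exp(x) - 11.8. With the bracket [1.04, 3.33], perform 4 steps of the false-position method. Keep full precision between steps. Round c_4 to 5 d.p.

f(1.040000) = -8.970783, f(3.330000) = 16.138342
step 1: c = 1.858152, f(c) = -5.388120 < 0 → new bracket [1.858152, 3.330000]
step 2: c = 2.226559, f(c) = -2.532079 < 0 → new bracket [2.226559, 3.330000]
step 3: c = 2.376208, f(c) = -1.035997 < 0 → new bracket [2.376208, 3.330000]
step 4: c = 2.433743, f(c) = -0.398527 < 0 → new bracket [2.433743, 3.330000]

2.43374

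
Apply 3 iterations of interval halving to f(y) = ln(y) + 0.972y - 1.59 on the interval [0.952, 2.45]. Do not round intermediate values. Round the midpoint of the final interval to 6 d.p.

1.420125

f(0.952000) = -0.713846, f(2.450000) = 1.687488 (opposite signs)
step 1: m = 1.701000, f(m) = 0.594588 > 0 → root in [0.952000, 1.701000]
step 2: m = 1.326500, f(m) = -0.018098 < 0 → root in [1.326500, 1.701000]
step 3: m = 1.513750, f(m) = 0.295955 > 0 → root in [1.326500, 1.513750]
Midpoint of [1.326500, 1.513750] = 1.420125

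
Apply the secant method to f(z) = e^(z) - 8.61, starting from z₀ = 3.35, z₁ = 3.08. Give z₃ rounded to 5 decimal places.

Secant update: z_(k+1) = z_k − f(z_k)·(z_k − z_(k-1))/(f(z_k) − f(z_(k-1))).
f(z_0) = 19.892734, f(z_1) = 13.148402
z_2 = 3.080000 - (13.148402)·(3.080000 - 3.350000)/(13.148402 - (19.892734)) = 2.553622; f(z_2) = 4.243573
z_3 = 2.553622 - (4.243573)·(2.553622 - 3.080000)/(4.243573 - (13.148402)) = 2.302778; f(z_3) = 1.391926

2.30278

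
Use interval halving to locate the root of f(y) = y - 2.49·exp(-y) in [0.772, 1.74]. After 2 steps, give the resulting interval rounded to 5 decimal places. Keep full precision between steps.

f(0.772000) = -0.378599, f(1.740000) = 1.302954 (opposite signs)
step 1: m = 1.256000, f(m) = 0.546871 > 0 → root in [0.772000, 1.256000]
step 2: m = 1.014000, f(m) = 0.110715 > 0 → root in [0.772000, 1.014000]

[0.77200, 1.01400]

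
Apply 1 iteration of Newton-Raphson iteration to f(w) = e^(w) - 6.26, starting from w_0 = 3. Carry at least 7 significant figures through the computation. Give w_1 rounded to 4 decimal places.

2.3117

f'(w) = e^(w)
w_0 = 3.000000: f = 13.825537, f' = 20.085537 → w_1 = 3.000000 - (13.825537)/(20.085537) = 2.311667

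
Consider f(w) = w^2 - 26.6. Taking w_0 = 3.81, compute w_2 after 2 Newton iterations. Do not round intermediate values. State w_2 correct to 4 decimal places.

f'(w) = 2w
w_0 = 3.810000: f = -12.083900, f' = 7.620000 → w_1 = 3.810000 - (-12.083900)/(7.620000) = 5.395814
w_1 = 5.395814: f = 2.514805, f' = 10.791627 → w_2 = 5.395814 - (2.514805)/(10.791627) = 5.162781

5.1628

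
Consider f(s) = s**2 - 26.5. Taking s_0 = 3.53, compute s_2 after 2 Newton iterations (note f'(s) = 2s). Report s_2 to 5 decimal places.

s_0 = 3.530000: f = -14.039100, f' = 7.060000 → s_1 = 3.530000 - (-14.039100)/(7.060000) = 5.518541
s_1 = 5.518541: f = 3.954296, f' = 11.037082 → s_2 = 5.518541 - (3.954296)/(11.037082) = 5.160267

5.16027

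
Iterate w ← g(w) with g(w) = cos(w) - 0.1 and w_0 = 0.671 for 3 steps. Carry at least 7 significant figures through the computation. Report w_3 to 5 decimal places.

0.68036

w_1 = g(0.671000) = 0.683200
w_2 = g(0.683200) = 0.675556
w_3 = g(0.675556) = 0.680359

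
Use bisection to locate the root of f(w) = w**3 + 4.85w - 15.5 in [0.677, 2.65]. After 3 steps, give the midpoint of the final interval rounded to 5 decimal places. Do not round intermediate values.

1.78681

f(0.677000) = -11.906261, f(2.650000) = 15.962125 (opposite signs)
step 1: m = 1.663500, f(m) = -2.828734 < 0 → root in [1.663500, 2.650000]
step 2: m = 2.156750, f(m) = 4.992512 > 0 → root in [1.663500, 2.156750]
step 3: m = 1.910125, f(m) = 0.733345 > 0 → root in [1.663500, 1.910125]
Midpoint of [1.663500, 1.910125] = 1.786812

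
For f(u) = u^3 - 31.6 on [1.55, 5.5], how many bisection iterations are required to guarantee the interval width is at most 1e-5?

Initial width b − a = 5.5 − 1.55 = 3.950000.
After n steps the width is (b−a)/2^n; need (b−a)/2^n ≤ 1e-5.
So n ≥ log₂(3.950000/1e-5) = log₂(395000.0000) ≈ 18.5915.
Hence n = 19.

19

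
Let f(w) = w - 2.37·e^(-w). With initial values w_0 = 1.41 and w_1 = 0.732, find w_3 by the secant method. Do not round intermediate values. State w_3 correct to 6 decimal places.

f(w_0) = 0.831380, f(w_1) = -0.407842
w_2 = 0.732000 - (-0.407842)·(0.732000 - 1.410000)/(-0.407842 - (0.831380)) = 0.955138; f(w_2) = 0.043258
w_3 = 0.955138 - (0.043258)·(0.955138 - 0.732000)/(0.043258 - (-0.407842)) = 0.933740; f(w_3) = 0.002138

0.933740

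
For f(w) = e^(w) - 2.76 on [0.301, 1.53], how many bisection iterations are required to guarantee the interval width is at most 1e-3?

Initial width b − a = 1.53 − 0.301 = 1.229000.
After n steps the width is (b−a)/2^n; need (b−a)/2^n ≤ 1e-3.
So n ≥ log₂(1.229000/1e-3) = log₂(1229.0000) ≈ 10.2633.
Hence n = 11.

11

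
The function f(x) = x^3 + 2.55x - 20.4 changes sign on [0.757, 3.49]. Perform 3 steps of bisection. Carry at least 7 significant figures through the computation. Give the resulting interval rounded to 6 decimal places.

f(0.757000) = -18.035852, f(3.490000) = 31.008049 (opposite signs)
step 1: m = 2.123500, f(m) = -5.409678 < 0 → root in [2.123500, 3.490000]
step 2: m = 2.806750, f(m) = 8.868356 > 0 → root in [2.123500, 2.806750]
step 3: m = 2.465125, f(m) = 0.866242 > 0 → root in [2.123500, 2.465125]

[2.123500, 2.465125]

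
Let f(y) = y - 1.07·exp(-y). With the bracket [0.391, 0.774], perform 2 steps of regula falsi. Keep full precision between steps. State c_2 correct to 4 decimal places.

False-position update: c = (a·f(b) − b·f(a))/(f(b) − f(a)); replace the endpoint whose sign matches f(c).
f(0.391000) = -0.332727, f(0.774000) = 0.280554
step 1: c = 0.598791, f(c) = 0.010853 > 0 → new bracket [0.391000, 0.598791]
step 2: c = 0.592228, f(c) = 0.000418 > 0 → new bracket [0.391000, 0.592228]

0.5922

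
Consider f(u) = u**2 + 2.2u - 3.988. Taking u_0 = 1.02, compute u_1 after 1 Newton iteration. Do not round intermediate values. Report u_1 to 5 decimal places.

f'(u) = 2u + 2.2
u_0 = 1.020000: f = -0.703600, f' = 4.240000 → u_1 = 1.020000 - (-0.703600)/(4.240000) = 1.185943

1.18594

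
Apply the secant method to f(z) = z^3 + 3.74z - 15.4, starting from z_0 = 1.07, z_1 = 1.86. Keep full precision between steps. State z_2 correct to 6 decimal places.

f(z_0) = -10.173157, f(z_1) = -2.008744
z_2 = 1.860000 - (-2.008744)·(1.860000 - 1.070000)/(-2.008744 - (-10.173157)) = 2.054369; f(z_2) = 0.953663

2.054369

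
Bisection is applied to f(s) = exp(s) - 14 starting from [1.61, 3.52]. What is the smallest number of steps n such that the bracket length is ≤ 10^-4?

15

Initial width b − a = 3.52 − 1.61 = 1.910000.
After n steps the width is (b−a)/2^n; need (b−a)/2^n ≤ 10^-4.
So n ≥ log₂(1.910000/10^-4) = log₂(19100.0000) ≈ 14.2213.
Hence n = 15.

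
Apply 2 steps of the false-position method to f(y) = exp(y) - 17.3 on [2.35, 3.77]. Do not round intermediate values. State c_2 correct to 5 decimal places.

2.76818

f(2.350000) = -6.814430, f(3.770000) = 26.080065
step 1: c = 2.644167, f(c) = -3.228275 < 0 → new bracket [2.644167, 3.770000]
step 2: c = 2.768176, f(c) = -1.370441 < 0 → new bracket [2.768176, 3.770000]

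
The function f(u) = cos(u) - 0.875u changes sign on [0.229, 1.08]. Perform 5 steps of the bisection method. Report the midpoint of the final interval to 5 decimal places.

0.80077

f(0.229000) = 0.773519, f(1.080000) = -0.473672 (opposite signs)
step 1: m = 0.654500, f(m) = 0.220665 > 0 → root in [0.654500, 1.080000]
step 2: m = 0.867250, f(m) = -0.111918 < 0 → root in [0.654500, 0.867250]
step 3: m = 0.760875, f(m) = 0.058467 > 0 → root in [0.760875, 0.867250]
step 4: m = 0.814063, f(m) = -0.025754 < 0 → root in [0.760875, 0.814063]
step 5: m = 0.787469, f(m) = 0.016606 > 0 → root in [0.787469, 0.814063]
Midpoint of [0.787469, 0.814063] = 0.800766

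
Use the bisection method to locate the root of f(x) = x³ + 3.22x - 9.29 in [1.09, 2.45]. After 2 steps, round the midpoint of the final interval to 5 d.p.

f(1.090000) = -4.485171, f(2.450000) = 13.305125 (opposite signs)
step 1: m = 1.770000, f(m) = 1.954633 > 0 → root in [1.090000, 1.770000]
step 2: m = 1.430000, f(m) = -1.761193 < 0 → root in [1.430000, 1.770000]
Midpoint of [1.430000, 1.770000] = 1.600000

1.60000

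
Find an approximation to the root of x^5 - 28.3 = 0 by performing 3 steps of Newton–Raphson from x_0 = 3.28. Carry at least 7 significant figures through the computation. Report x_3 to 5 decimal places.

f'(x) = 5x^4
x_0 = 3.280000: f = 351.337599, f' = 578.715853 → x_1 = 3.280000 - (351.337599)/(578.715853) = 2.672901
x_1 = 2.672901: f = 108.131505, f' = 255.212382 → x_2 = 2.672901 - (108.131505)/(255.212382) = 2.249209
x_2 = 2.249209: f = 29.263765, f' = 127.964457 → x_3 = 2.249209 - (29.263765)/(127.964457) = 2.020522

2.02052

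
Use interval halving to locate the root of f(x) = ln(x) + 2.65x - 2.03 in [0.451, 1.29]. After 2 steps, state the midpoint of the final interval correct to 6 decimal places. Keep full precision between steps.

f(0.451000) = -1.631138, f(1.290000) = 1.643142 (opposite signs)
step 1: m = 0.870500, f(m) = 0.138137 > 0 → root in [0.451000, 0.870500]
step 2: m = 0.660750, f(m) = -0.693392 < 0 → root in [0.660750, 0.870500]
Midpoint of [0.660750, 0.870500] = 0.765625

0.765625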